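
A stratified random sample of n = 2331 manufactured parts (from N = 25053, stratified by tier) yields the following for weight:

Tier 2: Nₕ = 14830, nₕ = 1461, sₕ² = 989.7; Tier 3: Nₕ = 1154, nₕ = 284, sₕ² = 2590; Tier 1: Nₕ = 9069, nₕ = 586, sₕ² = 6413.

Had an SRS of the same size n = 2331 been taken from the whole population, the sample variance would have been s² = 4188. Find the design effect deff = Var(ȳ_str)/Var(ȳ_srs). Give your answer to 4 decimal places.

Var(ȳ_str) = Σ Wₕ²(1−fₕ)sₕ²/nₕ with Wₕ = Nₕ/25053:
  Tier 2: (14830/25053)²·(1−1461/14830)·989.7/1461 = 0.21398038
  Tier 3: (1154/25053)²·(1−284/1154)·2590/284 = 0.014587706
  Tier 1: (9069/25053)²·(1−586/9069)·6413/586 = 1.3413837
  → Var(ȳ_str) = 1.5699518.
Var(ȳ_srs) = (1 − 2331/25053)·4188/2331 = 1.6294882.
deff = 1.5699518 / 1.6294882 = 0.9635.

0.9635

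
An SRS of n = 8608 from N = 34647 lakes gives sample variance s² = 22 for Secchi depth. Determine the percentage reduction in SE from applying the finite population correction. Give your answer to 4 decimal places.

f = n/N = 8608/34647 = 0.24844864.
SE_no-fpc = √(s²/n) = 0.050554546; SE_fpc = √((1−f)s²/n) = 0.043826778.
Ratio = √(1−f) = 0.86692062. Reduction = 100·(1 − 0.86692062) = 13.3079%.

13.3079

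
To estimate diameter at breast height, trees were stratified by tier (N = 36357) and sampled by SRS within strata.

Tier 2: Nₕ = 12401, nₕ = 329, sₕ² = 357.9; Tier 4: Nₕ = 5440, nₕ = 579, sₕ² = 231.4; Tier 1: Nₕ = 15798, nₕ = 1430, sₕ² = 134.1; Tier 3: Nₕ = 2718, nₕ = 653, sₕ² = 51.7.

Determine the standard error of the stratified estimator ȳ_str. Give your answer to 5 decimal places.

Var(ȳ_str) = Σₕ Wₕ²(1 − fₕ)sₕ²/nₕ with Wₕ = Nₕ/N, N = 36357.
Tier 2: Wₕ = 0.34108975; term = 0.34108975²·(1 − 0.02653012)·357.9/329 = 0.12320424.
Tier 4: Wₕ = 0.14962731; term = 0.14962731²·(1 − 0.10643382)·231.4/579 = 0.0079952718.
Tier 1: Wₕ = 0.43452430; term = 0.43452430²·(1 − 0.09051779)·134.1/1430 = 0.016103308.
Tier 3: Wₕ = 0.07475864; term = 0.07475864²·(1 − 0.24025018)·51.7/653 = 3.3617916 × 10^-4.
Sum = 0.147639.
SE = √(0.147639) = 0.38424.

0.38424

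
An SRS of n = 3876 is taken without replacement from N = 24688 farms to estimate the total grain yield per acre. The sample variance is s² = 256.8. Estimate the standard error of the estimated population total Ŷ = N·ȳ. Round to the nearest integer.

5835

Var(Ŷ) = N²·Var(ȳ) = N²·(1 − n/N)·s²/n.
f = 3876/24688 = 0.15699935; Var(ȳ) = 0.84300065·256.8/3876 = 0.055852055.
Var(Ŷ) = 24688² · 0.055852055 = 3.4041679 × 10^7.
SE(Ŷ) = √(3.4041679 × 10^7) = 5835.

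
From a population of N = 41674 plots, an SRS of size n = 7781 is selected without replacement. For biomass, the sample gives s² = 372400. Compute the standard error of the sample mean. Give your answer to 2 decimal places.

6.24

Under SRS without replacement, Var(ȳ) = (1 − f)·s²/n with f = n/N = 7781/41674 = 0.18671114.
Var(ȳ) = (1 − 0.18671114)·372400/7781 = 0.81328886·47.860172 = 38.924145.
SE(ȳ) = √(38.924145) = 6.24.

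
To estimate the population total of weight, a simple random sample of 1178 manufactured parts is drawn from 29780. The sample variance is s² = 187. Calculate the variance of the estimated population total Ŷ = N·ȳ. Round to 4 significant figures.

Var(Ŷ) = N²·Var(ȳ) = N²·(1 − n/N)·s²/n.
f = 1178/29780 = 0.03955675; Var(ȳ) = 0.96044325·187/1178 = 0.15246425.
Var(Ŷ) = 29780² · 0.15246425 = 1.3521268 × 10^8.

1.352 × 10^8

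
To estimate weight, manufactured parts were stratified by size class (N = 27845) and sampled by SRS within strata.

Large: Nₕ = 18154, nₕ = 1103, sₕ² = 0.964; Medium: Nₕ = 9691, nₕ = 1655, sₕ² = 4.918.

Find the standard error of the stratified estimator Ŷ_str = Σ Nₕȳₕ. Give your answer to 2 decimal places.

Var(Ŷ_str) = Σₕ Nₕ²(1 − fₕ)sₕ²/nₕ.
Large: 18154²·(1 − 1103/18154)·0.964/1103 = 270535.15.
Medium: 9691²·(1 − 1655/9691)·4.918/1655 = 231419.02.
Sum = 501954.17.
SE = √(501954.17) = 708.49.

708.49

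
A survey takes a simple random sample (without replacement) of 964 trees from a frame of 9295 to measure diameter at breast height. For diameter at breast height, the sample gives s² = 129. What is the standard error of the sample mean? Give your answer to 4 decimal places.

Under SRS without replacement, Var(ȳ) = (1 − f)·s²/n with f = n/N = 964/9295 = 0.10371167.
Var(ȳ) = (1 − 0.10371167)·129/964 = 0.89628833·0.13381743 = 0.119939.
SE(ȳ) = √(0.119939) = 0.3463.

0.3463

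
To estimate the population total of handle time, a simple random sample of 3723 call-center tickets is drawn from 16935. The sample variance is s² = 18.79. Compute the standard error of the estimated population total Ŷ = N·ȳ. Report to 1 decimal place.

1062.7

Var(Ŷ) = N²·Var(ȳ) = N²·(1 − n/N)·s²/n.
f = 3723/16935 = 0.21984057; Var(ȳ) = 0.78015943·18.79/3723 = 0.0039374686.
Var(Ŷ) = 16935² · 0.0039374686 = 1.1292433 × 10^6.
SE(Ŷ) = √(1.1292433 × 10^6) = 1062.7.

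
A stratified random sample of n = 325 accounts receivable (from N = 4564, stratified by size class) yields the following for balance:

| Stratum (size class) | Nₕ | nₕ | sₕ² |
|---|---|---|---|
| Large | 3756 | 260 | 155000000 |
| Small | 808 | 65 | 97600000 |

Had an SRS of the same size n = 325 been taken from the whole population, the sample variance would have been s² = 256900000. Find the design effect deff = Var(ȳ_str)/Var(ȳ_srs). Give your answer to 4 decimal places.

0.5708

Var(ȳ_str) = Σ Wₕ²(1−fₕ)sₕ²/nₕ with Wₕ = Nₕ/4564:
  Large: (3756/4564)²·(1−260/3756)·155000000/260 = 375806.33
  Small: (808/4564)²·(1−65/808)·97600000/65 = 43275.826
  → Var(ȳ_str) = 419082.16.
Var(ȳ_srs) = (1 − 325/4564)·256900000/325 = 734173.19.
deff = 419082.16 / 734173.19 = 0.5708.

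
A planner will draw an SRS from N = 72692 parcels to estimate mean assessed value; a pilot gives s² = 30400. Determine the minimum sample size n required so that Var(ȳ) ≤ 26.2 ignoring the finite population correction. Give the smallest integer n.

1161

Without fpc, n₀ = s²/D = 30400/26.2 = 1160.3053.
Rounding up, n = 1161.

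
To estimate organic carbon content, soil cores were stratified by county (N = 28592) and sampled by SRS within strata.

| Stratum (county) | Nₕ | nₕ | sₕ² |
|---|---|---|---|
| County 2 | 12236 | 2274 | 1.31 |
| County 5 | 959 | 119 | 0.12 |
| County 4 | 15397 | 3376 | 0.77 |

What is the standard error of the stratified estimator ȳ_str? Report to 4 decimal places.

Var(ȳ_str) = Σₕ Wₕ²(1 − fₕ)sₕ²/nₕ with Wₕ = Nₕ/N, N = 28592.
County 2: Wₕ = 0.42795187; term = 0.42795187²·(1 − 0.18584505)·1.31/2274 = 8.5896955 × 10^-5.
County 5: Wₕ = 0.03354085; term = 0.03354085²·(1 − 0.12408759)·0.12/119 = 9.9367213 × 10^-7.
County 4: Wₕ = 0.53850727; term = 0.53850727²·(1 − 0.21926349)·0.77/3376 = 5.1638774 × 10^-5.
Sum = 1.385294 × 10^-4.
SE = √(1.385294 × 10^-4) = 0.0118.

0.0118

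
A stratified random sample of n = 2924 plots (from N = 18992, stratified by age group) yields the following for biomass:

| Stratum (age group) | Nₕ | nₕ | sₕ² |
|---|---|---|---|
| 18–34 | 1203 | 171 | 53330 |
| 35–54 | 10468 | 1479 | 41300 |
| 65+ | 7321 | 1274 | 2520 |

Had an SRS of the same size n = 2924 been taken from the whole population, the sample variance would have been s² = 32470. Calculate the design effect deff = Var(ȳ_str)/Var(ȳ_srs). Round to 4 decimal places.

0.9155

Var(ȳ_str) = Σ Wₕ²(1−fₕ)sₕ²/nₕ with Wₕ = Nₕ/18992:
  18–34: (1203/18992)²·(1−171/1203)·53330/171 = 1.073444
  35–54: (10468/18992)²·(1−1479/10468)·41300/1479 = 7.2847654
  65+: (7321/18992)²·(1−1274/7321)·2520/1274 = 0.24277283
  → Var(ȳ_str) = 8.6009822.
Var(ȳ_srs) = (1 − 2924/18992)·32470/2924 = 9.3949839.
deff = 8.6009822 / 9.3949839 = 0.9155.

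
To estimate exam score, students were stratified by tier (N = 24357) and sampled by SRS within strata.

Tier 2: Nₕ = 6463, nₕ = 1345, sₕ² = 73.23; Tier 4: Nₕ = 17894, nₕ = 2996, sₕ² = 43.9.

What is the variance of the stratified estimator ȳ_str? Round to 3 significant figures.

Var(ȳ_str) = Σₕ Wₕ²(1 − fₕ)sₕ²/nₕ with Wₕ = Nₕ/N, N = 24357.
Tier 2: Wₕ = 0.26534466; term = 0.26534466²·(1 − 0.20810769)·73.23/1345 = 0.0030356633.
Tier 4: Wₕ = 0.73465534; term = 0.73465534²·(1 − 0.16743042)·43.9/2996 = 0.0065843138.
Sum = 0.0096199771.

0.00962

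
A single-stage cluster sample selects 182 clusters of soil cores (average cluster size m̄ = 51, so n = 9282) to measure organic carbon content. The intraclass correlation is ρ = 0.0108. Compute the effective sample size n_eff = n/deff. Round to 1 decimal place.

deff = 1 + (51 − 1)·0.0108 = 1 + 0.54 = 1.54.
n_eff = 9282 / 1.54 = 6027.3.

6027.3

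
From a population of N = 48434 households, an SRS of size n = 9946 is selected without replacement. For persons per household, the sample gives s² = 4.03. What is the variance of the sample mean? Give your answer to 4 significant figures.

Under SRS without replacement, Var(ȳ) = (1 − f)·s²/n with f = n/N = 9946/48434 = 0.20535161.
Var(ȳ) = (1 − 0.20535161)·4.03/9946 = 0.79464839·4.0518802 × 10^-4 = 3.21982 × 10^-4.

3.220 × 10^-4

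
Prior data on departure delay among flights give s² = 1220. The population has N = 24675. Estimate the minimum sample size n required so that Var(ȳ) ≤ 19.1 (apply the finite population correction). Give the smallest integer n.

Without fpc, n₀ = s²/D = 1220/19.1 = 63.8743.
With fpc, (1 − n/N)·s²/n ≤ D requires n ≥ n₀/(1 + n₀/N) = 63.8743/(1 + 63.8743/24675) = 63.7094.
Rounding up, n = 64.

64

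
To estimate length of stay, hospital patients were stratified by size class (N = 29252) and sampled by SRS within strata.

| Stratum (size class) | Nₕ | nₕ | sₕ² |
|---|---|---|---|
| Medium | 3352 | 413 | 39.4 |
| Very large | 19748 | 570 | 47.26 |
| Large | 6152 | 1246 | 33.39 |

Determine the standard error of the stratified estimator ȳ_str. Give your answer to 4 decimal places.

Var(ȳ_str) = Σₕ Wₕ²(1 − fₕ)sₕ²/nₕ with Wₕ = Nₕ/N, N = 29252.
Medium: Wₕ = 0.11459046; term = 0.11459046²·(1 − 0.12321002)·39.4/413 = 0.0010983446.
Very large: Wₕ = 0.67509914; term = 0.67509914²·(1 − 0.02886368)·47.26/570 = 0.036697304.
Large: Wₕ = 0.21031041; term = 0.21031041²·(1 − 0.20253576)·33.39/1246 = 9.4521612 × 10^-4.
Sum = 0.038740865.
SE = √(0.038740865) = 0.1968.

0.1968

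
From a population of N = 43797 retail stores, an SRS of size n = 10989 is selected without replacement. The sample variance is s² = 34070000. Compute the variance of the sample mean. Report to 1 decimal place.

Under SRS without replacement, Var(ȳ) = (1 − f)·s²/n with f = n/N = 10989/43797 = 0.25090760.
Var(ȳ) = (1 − 0.25090760)·34070000/10989 = 0.74909240·3100.3731 = 2322.4659.

2322.5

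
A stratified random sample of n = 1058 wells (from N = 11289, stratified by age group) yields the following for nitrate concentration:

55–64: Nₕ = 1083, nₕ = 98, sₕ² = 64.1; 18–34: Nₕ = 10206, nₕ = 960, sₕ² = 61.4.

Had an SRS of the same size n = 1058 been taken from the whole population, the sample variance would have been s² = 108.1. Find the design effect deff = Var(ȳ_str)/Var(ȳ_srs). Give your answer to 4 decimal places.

Var(ȳ_str) = Σ Wₕ²(1−fₕ)sₕ²/nₕ with Wₕ = Nₕ/11289:
  55–64: (1083/11289)²·(1−98/1083)·64.1/98 = 0.0054750198
  18–34: (10206/11289)²·(1−960/10206)·61.4/960 = 0.04735825
  → Var(ȳ_str) = 0.05283327.
Var(ȳ_srs) = (1 − 1058/11289)·108.1/1058 = 0.09259822.
deff = 0.05283327 / 0.09259822 = 0.5706.

0.5706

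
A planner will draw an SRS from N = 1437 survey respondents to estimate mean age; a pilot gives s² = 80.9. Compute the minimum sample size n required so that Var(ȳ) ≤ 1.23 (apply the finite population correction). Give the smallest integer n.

Without fpc, n₀ = s²/D = 80.9/1.23 = 65.7724.
With fpc, (1 − n/N)·s²/n ≤ D requires n ≥ n₀/(1 + n₀/N) = 65.7724/(1 + 65.7724/1437) = 62.8937.
Rounding up, n = 63.

63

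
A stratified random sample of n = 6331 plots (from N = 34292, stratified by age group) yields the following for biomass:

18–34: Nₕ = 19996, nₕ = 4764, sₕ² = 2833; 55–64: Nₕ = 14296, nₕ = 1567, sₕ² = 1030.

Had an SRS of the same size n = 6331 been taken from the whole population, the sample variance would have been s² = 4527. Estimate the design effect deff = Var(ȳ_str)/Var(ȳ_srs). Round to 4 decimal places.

0.4386

Var(ȳ_str) = Σ Wₕ²(1−fₕ)sₕ²/nₕ with Wₕ = Nₕ/34292:
  18–34: (19996/34292)²·(1−4764/19996)·2833/4764 = 0.1540243
  55–64: (14296/34292)²·(1−1567/14296)·1030/1567 = 0.1017165
  → Var(ȳ_str) = 0.2557408.
Var(ȳ_srs) = (1 − 6331/34292)·4527/6331 = 0.58303962.
deff = 0.2557408 / 0.58303962 = 0.4386.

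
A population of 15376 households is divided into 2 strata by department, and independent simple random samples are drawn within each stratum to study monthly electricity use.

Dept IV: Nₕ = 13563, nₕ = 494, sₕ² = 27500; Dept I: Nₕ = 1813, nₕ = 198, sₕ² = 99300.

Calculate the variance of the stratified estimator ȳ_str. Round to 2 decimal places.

Var(ȳ_str) = Σₕ Wₕ²(1 − fₕ)sₕ²/nₕ with Wₕ = Nₕ/N, N = 15376.
Dept IV: Wₕ = 0.88208897; term = 0.88208897²·(1 − 0.03642262)·27500/494 = 41.736605.
Dept I: Wₕ = 0.11791103; term = 0.11791103²·(1 − 0.10921125)·99300/198 = 6.2110875.
Sum = 47.947693.

47.95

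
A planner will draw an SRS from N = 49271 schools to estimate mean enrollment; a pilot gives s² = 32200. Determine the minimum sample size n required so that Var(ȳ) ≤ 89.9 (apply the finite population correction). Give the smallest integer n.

356

Without fpc, n₀ = s²/D = 32200/89.9 = 358.1758.
With fpc, (1 − n/N)·s²/n ≤ D requires n ≥ n₀/(1 + n₀/N) = 358.1758/(1 + 358.1758/49271) = 355.5908.
Rounding up, n = 356.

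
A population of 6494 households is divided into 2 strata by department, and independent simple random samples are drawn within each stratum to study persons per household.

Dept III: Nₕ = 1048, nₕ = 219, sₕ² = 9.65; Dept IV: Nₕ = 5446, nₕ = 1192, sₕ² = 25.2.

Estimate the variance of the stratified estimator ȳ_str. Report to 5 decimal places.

Var(ȳ_str) = Σₕ Wₕ²(1 − fₕ)sₕ²/nₕ with Wₕ = Nₕ/N, N = 6494.
Dept III: Wₕ = 0.16137974; term = 0.16137974²·(1 − 0.20896947)·9.65/219 = 9.0776711 × 10^-4.
Dept IV: Wₕ = 0.83862026; term = 0.83862026²·(1 − 0.21887624)·25.2/1192 = 0.011613813.
Sum = 0.01252158.

0.01252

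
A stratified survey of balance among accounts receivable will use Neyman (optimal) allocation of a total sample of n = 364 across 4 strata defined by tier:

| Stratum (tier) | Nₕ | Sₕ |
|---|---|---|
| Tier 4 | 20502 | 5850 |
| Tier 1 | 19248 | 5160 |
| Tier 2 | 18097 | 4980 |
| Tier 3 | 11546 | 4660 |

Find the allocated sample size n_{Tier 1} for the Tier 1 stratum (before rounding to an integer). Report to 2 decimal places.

99.54

Neyman allocation: nₕ = n·NₕSₕ / Σⱼ NⱼSⱼ.
Σ NⱼSⱼ = 20502·5850 + 19248·5160 + 18097·4980 + 11546·4660 = 3.631838 × 10^8.
n_{Tier 1} = 364·19248·5160 / (3.631838 × 10^8) = 99.54.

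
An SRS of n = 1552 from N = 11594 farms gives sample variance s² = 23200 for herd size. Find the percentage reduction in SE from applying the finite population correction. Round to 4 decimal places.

6.9335

f = n/N = 1552/11594 = 0.13386234.
SE_no-fpc = √(s²/n) = 3.866323; SE_fpc = √((1−f)s²/n) = 3.5982522.
Ratio = √(1−f) = 0.93066517. Reduction = 100·(1 − 0.93066517) = 6.9335%.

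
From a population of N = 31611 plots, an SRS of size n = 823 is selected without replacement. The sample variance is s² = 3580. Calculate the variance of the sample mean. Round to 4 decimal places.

4.2367

Under SRS without replacement, Var(ȳ) = (1 − f)·s²/n with f = n/N = 823/31611 = 0.02603524.
Var(ȳ) = (1 − 0.02603524)·3580/823 = 0.97396476·4.3499392 = 4.2366875.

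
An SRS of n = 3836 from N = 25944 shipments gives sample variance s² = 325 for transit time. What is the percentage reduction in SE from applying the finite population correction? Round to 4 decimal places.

f = n/N = 3836/25944 = 0.14785692.
SE_no-fpc = √(s²/n) = 0.29107331; SE_fpc = √((1−f)s²/n) = 0.26869442.
Ratio = √(1−f) = 0.92311596. Reduction = 100·(1 − 0.92311596) = 7.6884%.

7.6884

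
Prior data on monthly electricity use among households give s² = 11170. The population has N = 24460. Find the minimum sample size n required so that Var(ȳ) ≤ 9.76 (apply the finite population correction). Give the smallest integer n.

Without fpc, n₀ = s²/D = 11170/9.76 = 1144.4672.
With fpc, (1 − n/N)·s²/n ≤ D requires n ≥ n₀/(1 + n₀/N) = 1144.4672/(1 + 1144.4672/24460) = 1093.3119.
Rounding up, n = 1094.

1094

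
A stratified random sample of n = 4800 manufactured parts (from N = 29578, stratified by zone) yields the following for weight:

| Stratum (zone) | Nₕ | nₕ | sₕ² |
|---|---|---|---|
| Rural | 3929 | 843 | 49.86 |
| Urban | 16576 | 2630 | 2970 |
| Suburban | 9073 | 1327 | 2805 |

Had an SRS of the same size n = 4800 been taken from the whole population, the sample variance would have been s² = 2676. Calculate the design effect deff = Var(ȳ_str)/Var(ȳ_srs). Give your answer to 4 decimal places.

Var(ȳ_str) = Σ Wₕ²(1−fₕ)sₕ²/nₕ with Wₕ = Nₕ/29578:
  Rural: (3929/29578)²·(1−843/3929)·49.86/843 = 8.1971907 × 10^-4
  Urban: (16576/29578)²·(1−2630/16576)·2970/2630 = 0.29839565
  Suburban: (9073/29578)²·(1−1327/9073)·2805/1327 = 0.16980588
  → Var(ȳ_str) = 0.46902125.
Var(ȳ_srs) = (1 − 4800/29578)·2676/4800 = 0.46702735.
deff = 0.46902125 / 0.46702735 = 1.0043.

1.0043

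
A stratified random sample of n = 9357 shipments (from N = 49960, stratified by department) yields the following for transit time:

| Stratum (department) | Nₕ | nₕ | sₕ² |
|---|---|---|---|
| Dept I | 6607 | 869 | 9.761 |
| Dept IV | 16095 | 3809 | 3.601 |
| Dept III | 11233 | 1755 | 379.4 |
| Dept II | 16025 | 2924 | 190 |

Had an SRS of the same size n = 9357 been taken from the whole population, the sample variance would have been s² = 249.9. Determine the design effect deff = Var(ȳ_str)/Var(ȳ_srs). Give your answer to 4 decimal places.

Var(ȳ_str) = Σ Wₕ²(1−fₕ)sₕ²/nₕ with Wₕ = Nₕ/49960:
  Dept I: (6607/49960)²·(1−869/6607)·9.761/869 = 1.7060609 × 10^-4
  Dept IV: (16095/49960)²·(1−3809/16095)·3.601/3809 = 7.4897752 × 10^-5
  Dept III: (11233/49960)²·(1−1755/11233)·379.4/1755 = 0.0092212078
  Dept II: (16025/49960)²·(1−2924/16025)·190/2924 = 0.0054655498
  → Var(ȳ_str) = 0.014932261.
Var(ȳ_srs) = (1 − 9357/49960)·249.9/9357 = 0.021705276.
deff = 0.014932261 / 0.021705276 = 0.6880.

0.6880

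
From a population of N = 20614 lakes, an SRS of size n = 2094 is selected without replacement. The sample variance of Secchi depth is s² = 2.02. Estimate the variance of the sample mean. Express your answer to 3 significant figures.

8.67 × 10^-4

Under SRS without replacement, Var(ȳ) = (1 − f)·s²/n with f = n/N = 2094/20614 = 0.10158145.
Var(ȳ) = (1 − 0.10158145)·2.02/2094 = 0.89841855·9.6466094 × 10^-4 = 8.6666928 × 10^-4.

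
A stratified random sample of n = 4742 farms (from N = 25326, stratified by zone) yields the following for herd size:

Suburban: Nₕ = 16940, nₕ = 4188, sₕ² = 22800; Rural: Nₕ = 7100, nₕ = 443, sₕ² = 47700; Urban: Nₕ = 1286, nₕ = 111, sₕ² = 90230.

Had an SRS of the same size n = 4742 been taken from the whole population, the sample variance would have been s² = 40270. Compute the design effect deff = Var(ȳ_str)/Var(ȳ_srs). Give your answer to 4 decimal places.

Var(ȳ_str) = Σ Wₕ²(1−fₕ)sₕ²/nₕ with Wₕ = Nₕ/25326:
  Suburban: (16940/25326)²·(1−4188/16940)·22800/4188 = 1.8335243
  Rural: (7100/25326)²·(1−443/7100)·47700/443 = 7.9344779
  Urban: (1286/25326)²·(1−111/1286)·90230/111 = 1.9150213
  → Var(ȳ_str) = 11.683024.
Var(ȳ_srs) = (1 − 4742/25326)·40270/4742 = 6.9021318.
deff = 11.683024 / 6.9021318 = 1.6927.

1.6927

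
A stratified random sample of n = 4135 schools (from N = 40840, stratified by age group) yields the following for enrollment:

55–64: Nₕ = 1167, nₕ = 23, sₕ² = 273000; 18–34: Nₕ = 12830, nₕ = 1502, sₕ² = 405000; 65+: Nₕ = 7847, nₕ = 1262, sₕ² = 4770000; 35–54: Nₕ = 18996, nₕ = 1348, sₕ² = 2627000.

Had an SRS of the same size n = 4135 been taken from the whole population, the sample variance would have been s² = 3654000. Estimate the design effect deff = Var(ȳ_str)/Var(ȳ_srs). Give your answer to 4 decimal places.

Var(ȳ_str) = Σ Wₕ²(1−fₕ)sₕ²/nₕ with Wₕ = Nₕ/40840:
  55–64: (1167/40840)²·(1−23/1167)·273000/23 = 9.5008011
  18–34: (12830/40840)²·(1−1502/12830)·405000/1502 = 23.495978
  65+: (7847/40840)²·(1−1262/7847)·4770000/1262 = 117.09733
  35–54: (18996/40840)²·(1−1348/18996)·2627000/1348 = 391.70252
  → Var(ȳ_str) = 541.79663.
Var(ȳ_srs) = (1 − 4135/40840)·3654000/4135 = 794.20483.
deff = 541.79663 / 794.20483 = 0.6822.

0.6822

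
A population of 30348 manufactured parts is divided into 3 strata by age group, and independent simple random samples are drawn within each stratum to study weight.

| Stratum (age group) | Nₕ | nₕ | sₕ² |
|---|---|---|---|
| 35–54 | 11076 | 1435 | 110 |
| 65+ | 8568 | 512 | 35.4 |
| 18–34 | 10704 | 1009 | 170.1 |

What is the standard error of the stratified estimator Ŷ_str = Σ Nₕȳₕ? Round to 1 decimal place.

Var(Ŷ_str) = Σₕ Nₕ²(1 − fₕ)sₕ²/nₕ.
35–54: 11076²·(1 − 1435/11076)·110/1435 = 8.1855113 × 10^6.
65+: 8568²·(1 − 512/8568)·35.4/512 = 4.7723492 × 10^6.
18–34: 10704²·(1 − 1009/10704)·170.1/1009 = 1.7494723 × 10^7.
Sum = 3.0452584 × 10^7.
SE = √(3.0452584 × 10^7) = 5518.4.

5518.4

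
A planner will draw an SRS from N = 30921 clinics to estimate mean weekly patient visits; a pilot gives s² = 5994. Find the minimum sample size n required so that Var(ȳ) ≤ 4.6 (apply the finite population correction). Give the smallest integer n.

Without fpc, n₀ = s²/D = 5994/4.6 = 1303.0435.
With fpc, (1 − n/N)·s²/n ≤ D requires n ≥ n₀/(1 + n₀/N) = 1303.0435/(1 + 1303.0435/30921) = 1250.3523.
Rounding up, n = 1251.

1251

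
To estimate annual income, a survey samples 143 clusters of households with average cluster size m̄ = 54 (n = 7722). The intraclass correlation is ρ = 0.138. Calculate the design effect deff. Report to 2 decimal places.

8.31

deff = 1 + (54 − 1)·0.138 = 1 + 7.314 = 8.314.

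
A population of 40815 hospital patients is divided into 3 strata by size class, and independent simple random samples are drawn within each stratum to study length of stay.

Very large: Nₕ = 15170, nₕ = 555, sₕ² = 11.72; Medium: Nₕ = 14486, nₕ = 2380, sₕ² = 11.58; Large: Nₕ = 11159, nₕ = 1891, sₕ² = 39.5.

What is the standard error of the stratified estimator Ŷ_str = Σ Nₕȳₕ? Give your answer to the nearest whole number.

2774

Var(Ŷ_str) = Σₕ Nₕ²(1 − fₕ)sₕ²/nₕ.
Very large: 15170²·(1 − 555/15170)·11.72/555 = 4.6818665 × 10^6.
Medium: 14486²·(1 − 2380/14486)·11.58/2380 = 853258.75.
Large: 11159²·(1 − 1891/11159)·39.5/1891 = 2.1603139 × 10^6.
Sum = 7.6954392 × 10^6.
SE = √(7.6954392 × 10^6) = 2774.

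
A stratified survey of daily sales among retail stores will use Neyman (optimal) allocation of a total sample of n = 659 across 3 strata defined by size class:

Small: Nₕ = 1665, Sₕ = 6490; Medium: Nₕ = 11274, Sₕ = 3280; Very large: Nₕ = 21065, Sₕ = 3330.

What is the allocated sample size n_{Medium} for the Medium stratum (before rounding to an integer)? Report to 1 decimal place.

206.6

Neyman allocation: nₕ = n·NₕSₕ / Σⱼ NⱼSⱼ.
Σ NⱼSⱼ = 1665·6490 + 11274·3280 + 21065·3330 = 1.1793102 × 10^8.
n_{Medium} = 659·11274·3280 / (1.1793102 × 10^8) = 206.6.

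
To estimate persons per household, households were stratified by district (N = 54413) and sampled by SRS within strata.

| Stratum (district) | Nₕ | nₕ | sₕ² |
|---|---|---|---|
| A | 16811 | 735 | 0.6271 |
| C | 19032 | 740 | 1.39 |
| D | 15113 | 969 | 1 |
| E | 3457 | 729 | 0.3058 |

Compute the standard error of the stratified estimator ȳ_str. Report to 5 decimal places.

0.01935

Var(ȳ_str) = Σₕ Wₕ²(1 − fₕ)sₕ²/nₕ with Wₕ = Nₕ/N, N = 54413.
A: Wₕ = 0.30895190; term = 0.30895190²·(1 − 0.04372137)·0.6271/735 = 7.7878157 × 10^-5.
C: Wₕ = 0.34976936; term = 0.34976936²·(1 − 0.03888188)·1.39/740 = 2.208632 × 10^-4.
D: Wₕ = 0.27774613; term = 0.27774613²·(1 − 0.06411699)·1/969 = 7.450644 × 10^-5.
E: Wₕ = 0.06353261; term = 0.06353261²·(1 − 0.21087648)·0.3058/729 = 1.3361289 × 10^-6.
Sum = 3.7458393 × 10^-4.
SE = √(3.7458393 × 10^-4) = 0.01935.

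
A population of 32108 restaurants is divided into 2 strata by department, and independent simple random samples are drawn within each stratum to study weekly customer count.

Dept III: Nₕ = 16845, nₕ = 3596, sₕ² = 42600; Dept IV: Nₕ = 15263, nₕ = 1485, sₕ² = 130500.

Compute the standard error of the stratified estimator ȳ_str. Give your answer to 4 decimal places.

4.5267

Var(ȳ_str) = Σₕ Wₕ²(1 − fₕ)sₕ²/nₕ with Wₕ = Nₕ/N, N = 32108.
Dept III: Wₕ = 0.52463560; term = 0.52463560²·(1 − 0.21347581)·42600/3596 = 2.5645875.
Dept IV: Wₕ = 0.47536440; term = 0.47536440²·(1 − 0.09729411)·130500/1485 = 17.92601.
Sum = 20.490598.
SE = √(20.490598) = 4.5267.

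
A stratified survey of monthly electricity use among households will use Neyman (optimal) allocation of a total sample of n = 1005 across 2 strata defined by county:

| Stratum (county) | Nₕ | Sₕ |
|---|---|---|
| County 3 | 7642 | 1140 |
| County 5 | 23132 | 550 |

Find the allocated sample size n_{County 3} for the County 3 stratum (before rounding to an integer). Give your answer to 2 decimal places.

Neyman allocation: nₕ = n·NₕSₕ / Σⱼ NⱼSⱼ.
Σ NⱼSⱼ = 7642·1140 + 23132·550 = 2.143448 × 10^7.
n_{County 3} = 1005·7642·1140 / (2.143448 × 10^7) = 408.47.

408.47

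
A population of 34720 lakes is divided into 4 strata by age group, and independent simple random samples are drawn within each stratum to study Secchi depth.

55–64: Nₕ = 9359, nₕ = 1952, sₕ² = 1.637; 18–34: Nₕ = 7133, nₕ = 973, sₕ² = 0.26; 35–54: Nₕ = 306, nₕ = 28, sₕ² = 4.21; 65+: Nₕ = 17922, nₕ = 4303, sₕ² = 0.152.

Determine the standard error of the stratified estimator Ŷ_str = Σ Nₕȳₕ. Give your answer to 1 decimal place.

302.1

Var(Ŷ_str) = Σₕ Nₕ²(1 − fₕ)sₕ²/nₕ.
55–64: 9359²·(1 − 1952/9359)·1.637/1952 = 58135.399.
18–34: 7133²·(1 − 973/7133)·0.26/973 = 11741.226.
35–54: 306²·(1 − 28/306)·4.21/28 = 12790.581.
65+: 17922²·(1 − 4303/17922)·0.152/4303 = 8621.9189.
Sum = 91289.125.
SE = √(91289.125) = 302.1.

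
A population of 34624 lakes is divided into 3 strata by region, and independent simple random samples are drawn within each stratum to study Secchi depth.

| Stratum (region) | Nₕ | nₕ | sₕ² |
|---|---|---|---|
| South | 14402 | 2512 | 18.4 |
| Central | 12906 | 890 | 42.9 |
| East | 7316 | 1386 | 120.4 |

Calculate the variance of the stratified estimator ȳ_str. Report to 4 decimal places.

Var(ȳ_str) = Σₕ Wₕ²(1 − fₕ)sₕ²/nₕ with Wₕ = Nₕ/N, N = 34624.
South: Wₕ = 0.41595425; term = 0.41595425²·(1 − 0.17442022)·18.4/2512 = 0.0010462811.
Central: Wₕ = 0.37274723; term = 0.37274723²·(1 − 0.06896017)·42.9/890 = 0.006235401.
East: Wₕ = 0.21129852; term = 0.21129852²·(1 − 0.18944779)·120.4/1386 = 0.0031436716.
Sum = 0.010425354.

0.0104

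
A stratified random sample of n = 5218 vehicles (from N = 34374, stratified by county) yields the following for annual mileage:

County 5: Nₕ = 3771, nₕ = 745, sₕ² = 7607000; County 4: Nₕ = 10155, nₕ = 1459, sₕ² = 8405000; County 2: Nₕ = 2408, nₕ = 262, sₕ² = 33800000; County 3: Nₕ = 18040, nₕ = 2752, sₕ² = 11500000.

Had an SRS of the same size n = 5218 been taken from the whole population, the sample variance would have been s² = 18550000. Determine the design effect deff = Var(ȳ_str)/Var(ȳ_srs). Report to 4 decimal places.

0.6861

Var(ȳ_str) = Σ Wₕ²(1−fₕ)sₕ²/nₕ with Wₕ = Nₕ/34374:
  County 5: (3771/34374)²·(1−745/3771)·7607000/745 = 98.61034
  County 4: (10155/34374)²·(1−1459/10155)·8405000/1459 = 430.54816
  County 2: (2408/34374)²·(1−262/2408)·33800000/262 = 564.21089
  County 3: (18040/34374)²·(1−2752/18040)·11500000/2752 = 975.3859
  → Var(ȳ_str) = 2068.7553.
Var(ȳ_srs) = (1 − 5218/34374)·18550000/5218 = 3015.3499.
deff = 2068.7553 / 3015.3499 = 0.6861.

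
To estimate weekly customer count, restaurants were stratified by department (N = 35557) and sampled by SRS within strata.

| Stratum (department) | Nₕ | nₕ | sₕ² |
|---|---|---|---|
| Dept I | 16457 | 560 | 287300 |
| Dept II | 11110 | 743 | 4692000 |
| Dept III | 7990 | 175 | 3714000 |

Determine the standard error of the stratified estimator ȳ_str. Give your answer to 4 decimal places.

Var(ȳ_str) = Σₕ Wₕ²(1 − fₕ)sₕ²/nₕ with Wₕ = Nₕ/N, N = 35557.
Dept I: Wₕ = 0.46283432; term = 0.46283432²·(1 − 0.03402807)·287300/560 = 106.16056.
Dept II: Wₕ = 0.31245606; term = 0.31245606²·(1 − 0.06687669)·4692000/743 = 575.28907.
Dept III: Wₕ = 0.22470962; term = 0.22470962²·(1 − 0.02190238)·3714000/175 = 1048.1644.
Sum = 1729.614.
SE = √(1729.614) = 41.5886.

41.5886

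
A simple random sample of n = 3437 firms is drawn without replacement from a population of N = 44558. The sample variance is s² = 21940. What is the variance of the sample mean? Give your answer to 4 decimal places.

Under SRS without replacement, Var(ȳ) = (1 − f)·s²/n with f = n/N = 3437/44558 = 0.07713542.
Var(ȳ) = (1 − 0.07713542)·21940/3437 = 0.92286458·6.383474 = 5.891082.

5.8911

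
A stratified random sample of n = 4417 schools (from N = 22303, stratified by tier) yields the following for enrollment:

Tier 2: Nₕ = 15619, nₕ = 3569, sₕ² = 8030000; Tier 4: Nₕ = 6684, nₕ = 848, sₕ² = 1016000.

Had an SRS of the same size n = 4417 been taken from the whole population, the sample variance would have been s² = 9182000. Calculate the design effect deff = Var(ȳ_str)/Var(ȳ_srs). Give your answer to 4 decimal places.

Var(ȳ_str) = Σ Wₕ²(1−fₕ)sₕ²/nₕ with Wₕ = Nₕ/22303:
  Tier 2: (15619/22303)²·(1−3569/15619)·8030000/3569 = 851.30013
  Tier 4: (6684/22303)²·(1−848/6684)·1016000/848 = 93.955674
  → Var(ȳ_str) = 945.2558.
Var(ȳ_srs) = (1 − 4417/22303)·9182000/4417 = 1667.093.
deff = 945.2558 / 1667.093 = 0.5670.

0.5670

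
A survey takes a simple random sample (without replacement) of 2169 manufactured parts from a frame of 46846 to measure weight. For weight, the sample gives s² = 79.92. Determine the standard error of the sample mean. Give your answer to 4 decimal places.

0.1875

Under SRS without replacement, Var(ȳ) = (1 − f)·s²/n with f = n/N = 2169/46846 = 0.04630064.
Var(ȳ) = (1 − 0.04630064)·79.92/2169 = 0.95369936·0.036846473 = 0.035140458.
SE(ȳ) = √(0.035140458) = 0.1875.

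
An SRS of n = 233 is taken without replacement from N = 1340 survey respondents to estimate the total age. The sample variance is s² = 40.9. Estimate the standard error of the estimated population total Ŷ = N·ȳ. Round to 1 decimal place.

510.3

Var(Ŷ) = N²·Var(ȳ) = N²·(1 − n/N)·s²/n.
f = 233/1340 = 0.17388060; Var(ȳ) = 0.82611940·40.9/233 = 0.14501409.
Var(Ŷ) = 1340² · 0.14501409 = 260387.3.
SE(Ŷ) = √(260387.3) = 510.3.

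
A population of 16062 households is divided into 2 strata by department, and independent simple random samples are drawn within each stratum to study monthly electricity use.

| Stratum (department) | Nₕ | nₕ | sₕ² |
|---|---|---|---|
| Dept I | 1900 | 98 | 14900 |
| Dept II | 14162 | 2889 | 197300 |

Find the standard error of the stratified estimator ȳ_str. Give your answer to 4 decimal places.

Var(ȳ_str) = Σₕ Wₕ²(1 − fₕ)sₕ²/nₕ with Wₕ = Nₕ/N, N = 16062.
Dept I: Wₕ = 0.11829162; term = 0.11829162²·(1 − 0.05157895)·14900/98 = 2.0177592.
Dept II: Wₕ = 0.88170838; term = 0.88170838²·(1 − 0.20399661)·197300/2889 = 42.26145.
Sum = 44.279209.
SE = √(44.279209) = 6.6543.

6.6543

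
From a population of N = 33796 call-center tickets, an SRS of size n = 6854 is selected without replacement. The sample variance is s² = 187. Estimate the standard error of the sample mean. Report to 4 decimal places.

0.1475

Under SRS without replacement, Var(ȳ) = (1 − f)·s²/n with f = n/N = 6854/33796 = 0.20280507.
Var(ȳ) = (1 − 0.20280507)·187/6854 = 0.79719493·0.027283338 = 0.021750139.
SE(ȳ) = √(0.021750139) = 0.1475.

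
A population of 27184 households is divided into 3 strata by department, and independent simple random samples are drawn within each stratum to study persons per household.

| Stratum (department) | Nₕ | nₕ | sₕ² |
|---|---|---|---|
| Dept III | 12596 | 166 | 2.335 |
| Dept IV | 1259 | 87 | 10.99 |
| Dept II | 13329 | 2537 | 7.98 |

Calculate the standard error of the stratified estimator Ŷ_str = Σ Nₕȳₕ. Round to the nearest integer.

1686

Var(Ŷ_str) = Σₕ Nₕ²(1 − fₕ)sₕ²/nₕ.
Dept III: 12596²·(1 − 166/12596)·2.335/166 = 2.2023309 × 10^6.
Dept IV: 1259²·(1 − 87/1259)·10.99/87 = 186393.94.
Dept II: 13329²·(1 − 2537/13329)·7.98/2537 = 452461.81.
Sum = 2.8411867 × 10^6.
SE = √(2.8411867 × 10^6) = 1686.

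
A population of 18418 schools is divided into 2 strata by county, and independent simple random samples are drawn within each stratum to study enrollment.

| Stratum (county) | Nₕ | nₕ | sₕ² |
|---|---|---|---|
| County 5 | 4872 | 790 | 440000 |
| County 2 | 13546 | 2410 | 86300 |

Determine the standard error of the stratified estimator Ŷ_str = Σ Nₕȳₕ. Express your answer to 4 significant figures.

128400

Var(Ŷ_str) = Σₕ Nₕ²(1 − fₕ)sₕ²/nₕ.
County 5: 4872²·(1 − 790/4872)·440000/790 = 1.1076585 × 10^10.
County 2: 13546²·(1 − 2410/13546)·86300/2410 = 5.4017446 × 10^9.
Sum = 1.647833 × 10^10.
SE = √(1.647833 × 10^10) = 128400.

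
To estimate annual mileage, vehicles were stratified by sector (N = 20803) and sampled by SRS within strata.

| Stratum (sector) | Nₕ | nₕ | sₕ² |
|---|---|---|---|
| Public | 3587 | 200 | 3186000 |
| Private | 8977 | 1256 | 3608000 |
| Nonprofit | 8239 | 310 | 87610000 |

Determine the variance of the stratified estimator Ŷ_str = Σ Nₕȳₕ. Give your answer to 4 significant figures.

Var(Ŷ_str) = Σₕ Nₕ²(1 − fₕ)sₕ²/nₕ.
Public: 3587²·(1 − 200/3587)·3186000/200 = 1.9353626 × 10^11.
Private: 8977²·(1 − 1256/8977)·3608000/1256 = 1.9910477 × 10^11.
Nonprofit: 8239²·(1 − 310/8239)·87610000/310 = 1.8462262 × 10^13.
Sum = 1.8854903 × 10^13.

1.885 × 10^13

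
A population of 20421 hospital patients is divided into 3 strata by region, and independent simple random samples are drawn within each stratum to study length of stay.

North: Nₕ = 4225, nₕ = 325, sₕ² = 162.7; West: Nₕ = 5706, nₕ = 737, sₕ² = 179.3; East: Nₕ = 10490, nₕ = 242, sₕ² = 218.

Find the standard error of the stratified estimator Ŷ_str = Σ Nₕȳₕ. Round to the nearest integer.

10582

Var(Ŷ_str) = Σₕ Nₕ²(1 − fₕ)sₕ²/nₕ.
North: 4225²·(1 − 325/4225)·162.7/325 = 8.24889 × 10^6.
West: 5706²·(1 − 737/5706)·179.3/737 = 6.8978471 × 10^6.
East: 10490²·(1 − 242/10490)·218/242 = 9.6840212 × 10^7.
Sum = 1.1198695 × 10^8.
SE = √(1.1198695 × 10^8) = 10582.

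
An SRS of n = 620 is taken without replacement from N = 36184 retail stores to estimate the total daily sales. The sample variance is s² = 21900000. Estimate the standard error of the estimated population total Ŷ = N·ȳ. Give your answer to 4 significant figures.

Var(Ŷ) = N²·Var(ȳ) = N²·(1 − n/N)·s²/n.
f = 620/36184 = 0.01713465; Var(ȳ) = 0.98286535·21900000/620 = 34717.341.
Var(Ŷ) = 36184² · 34717.341 = 4.5454785 × 10^13.
SE(Ŷ) = √(4.5454785 × 10^13) = 6.742 × 10^6.

6.742 × 10^6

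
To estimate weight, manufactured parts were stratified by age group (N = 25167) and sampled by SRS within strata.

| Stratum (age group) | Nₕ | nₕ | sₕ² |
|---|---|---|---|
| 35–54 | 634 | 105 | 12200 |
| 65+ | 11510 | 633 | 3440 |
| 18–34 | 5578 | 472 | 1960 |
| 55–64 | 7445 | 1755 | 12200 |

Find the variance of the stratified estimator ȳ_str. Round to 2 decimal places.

Var(ȳ_str) = Σₕ Wₕ²(1 − fₕ)sₕ²/nₕ with Wₕ = Nₕ/N, N = 25167.
35–54: Wₕ = 0.02519172; term = 0.02519172²·(1 − 0.16561514)·12200/105 = 0.061525133.
65+: Wₕ = 0.45734494; term = 0.45734494²·(1 − 0.05499566)·3440/633 = 1.0741781.
18–34: Wₕ = 0.22163945; term = 0.22163945²·(1 − 0.08461814)·1960/472 = 0.18672845.
55–64: Wₕ = 0.29582390; term = 0.29582390²·(1 − 0.23572868)·12200/1755 = 0.46493986.
Sum = 1.7873715.

1.79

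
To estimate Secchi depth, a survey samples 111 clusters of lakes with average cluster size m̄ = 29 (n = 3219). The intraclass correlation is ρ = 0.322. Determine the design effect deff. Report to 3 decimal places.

10.016

deff = 1 + (29 − 1)·0.322 = 1 + 9.016 = 10.016.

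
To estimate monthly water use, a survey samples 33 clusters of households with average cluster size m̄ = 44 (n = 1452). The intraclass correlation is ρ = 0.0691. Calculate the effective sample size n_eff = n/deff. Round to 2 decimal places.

365.62

deff = 1 + (44 − 1)·0.0691 = 1 + 2.9713 = 3.9713.
n_eff = 1452 / 3.9713 = 365.62.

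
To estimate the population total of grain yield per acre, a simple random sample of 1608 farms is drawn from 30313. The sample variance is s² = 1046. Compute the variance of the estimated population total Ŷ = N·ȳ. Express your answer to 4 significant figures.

5.660 × 10^8

Var(Ŷ) = N²·Var(ȳ) = N²·(1 − n/N)·s²/n.
f = 1608/30313 = 0.05304655; Var(ȳ) = 0.94695345·1046/1608 = 0.61599087.
Var(Ŷ) = 30313² · 0.61599087 = 5.6602044 × 10^8.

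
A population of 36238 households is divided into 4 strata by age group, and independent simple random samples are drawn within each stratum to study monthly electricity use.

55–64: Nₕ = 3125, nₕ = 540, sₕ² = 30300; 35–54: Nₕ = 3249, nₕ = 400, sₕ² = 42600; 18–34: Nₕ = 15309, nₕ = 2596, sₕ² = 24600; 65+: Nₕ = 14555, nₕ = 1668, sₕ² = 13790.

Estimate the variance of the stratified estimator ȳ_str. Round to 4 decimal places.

3.6812

Var(ȳ_str) = Σₕ Wₕ²(1 − fₕ)sₕ²/nₕ with Wₕ = Nₕ/N, N = 36238.
55–64: Wₕ = 0.08623544; term = 0.08623544²·(1 − 0.17280000)·30300/540 = 0.34516837.
35–54: Wₕ = 0.08965727; term = 0.08965727²·(1 − 0.12311480)·42600/400 = 0.75069466.
18–34: Wₕ = 0.42245709; term = 0.42245709²·(1 − 0.16957345)·24600/2596 = 1.4044195.
65+: Wₕ = 0.40165020; term = 0.40165020²·(1 − 0.11459979)·13790/1668 = 1.1808747.
Sum = 3.6811572.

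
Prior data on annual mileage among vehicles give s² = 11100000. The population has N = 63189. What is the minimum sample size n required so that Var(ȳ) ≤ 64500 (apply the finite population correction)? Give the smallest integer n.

172

Without fpc, n₀ = s²/D = 11100000/64500 = 172.0930.
With fpc, (1 − n/N)·s²/n ≤ D requires n ≥ n₀/(1 + n₀/N) = 172.0930/(1 + 172.0930/63189) = 171.6256.
Rounding up, n = 172.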